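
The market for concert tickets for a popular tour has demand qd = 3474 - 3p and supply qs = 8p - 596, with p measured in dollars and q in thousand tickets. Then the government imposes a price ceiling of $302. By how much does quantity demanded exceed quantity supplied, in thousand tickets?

In a free market, 3474 - 3p = 8p - 596 gives the equilibrium p* = 370, q* = 2364.
The ceiling of 302 is below the equilibrium price 370, so it binds.
At p = 302: qd = 3474 - 3·302 = 2568 and qs = 8·302 - 596 = 1820.
Shortage = qd - qs = 2568 - 1820 = 748.

748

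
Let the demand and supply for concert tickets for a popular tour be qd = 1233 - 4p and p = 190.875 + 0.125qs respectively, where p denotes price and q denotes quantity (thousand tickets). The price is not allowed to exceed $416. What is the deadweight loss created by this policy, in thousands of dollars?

0

Rearranging supply gives qs = 8p - 1527. In a free market, 1233 - 4p = 8p - 1527 gives the equilibrium p* = 230, q* = 313.
Since 416 is above p* = 230, the ceiling does not bind and the free-market outcome prevails.
Since the control does not bind, no trades are prevented and deadweight loss is zero.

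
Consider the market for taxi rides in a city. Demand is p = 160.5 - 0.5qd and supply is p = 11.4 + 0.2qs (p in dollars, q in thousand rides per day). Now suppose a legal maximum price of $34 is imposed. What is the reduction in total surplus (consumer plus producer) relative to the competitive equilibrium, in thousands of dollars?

3500

Rearranging demand gives qd = 321 - 2p; rearranging supply gives qs = 5p - 57. Setting quantity demanded equal to quantity supplied, 321 - 2p = 5p - 57, gives p* = 54 and q* = 213.
Since 34 < 54, the ceiling is binding.
At p = 34: qd = 321 - 2·34 = 253 and qs = 5·34 - 57 = 113.
Quantity traded falls to 113. At q = 113 the demand price is (321 - 113)/2 = 104 and the supply price is (57 + 113)/5 = 34.
Deadweight loss = ½ · (104 - 34) · (213 - 113) = ½ · 70 · 100 = 3500.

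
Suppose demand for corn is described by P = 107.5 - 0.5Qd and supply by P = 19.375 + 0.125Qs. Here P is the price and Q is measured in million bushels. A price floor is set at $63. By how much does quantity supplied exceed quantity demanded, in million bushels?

Rearranging demand gives Qd = 215 - 2P; rearranging supply gives Qs = 8P - 155. Setting quantity demanded equal to quantity supplied, 215 - 2P = 8P - 155, gives P* = 37 and Q* = 141.
Since 63 > 37, the floor is binding.
At P = 63: Qd = 215 - 2·63 = 89 and Qs = 8·63 - 155 = 349.
Surplus = Qs - Qd = 349 - 89 = 260.

260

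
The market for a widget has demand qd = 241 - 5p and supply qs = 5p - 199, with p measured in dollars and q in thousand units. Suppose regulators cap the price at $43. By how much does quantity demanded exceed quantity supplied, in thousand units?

10

Setting quantity demanded equal to quantity supplied, 241 - 5p = 5p - 199, gives p* = 44 and q* = 21.
The ceiling of 43 is below the equilibrium price 44, so it binds.
At p = 43: qd = 241 - 5·43 = 26 and qs = 5·43 - 199 = 16.
Shortage = qd - qs = 26 - 16 = 10.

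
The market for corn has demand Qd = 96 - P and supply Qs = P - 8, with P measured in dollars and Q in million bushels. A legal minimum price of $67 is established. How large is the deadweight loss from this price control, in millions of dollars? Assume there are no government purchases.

Setting quantity demanded equal to quantity supplied, 96 - P = P - 8, gives P* = 52 and Q* = 44.
Because the floor (67) lies above the market-clearing price, it is binding.
At P = 67: Qd = 96 - 67 = 29 and Qs = 67 - 8 = 59.
Quantity traded falls to 29. At Q = 29 the demand price is 96 - 29 = 67 and the supply price is 8 + 29 = 37.
Deadweight loss = ½ · (67 - 37) · (44 - 29) = ½ · 30 · 15 = 225.

225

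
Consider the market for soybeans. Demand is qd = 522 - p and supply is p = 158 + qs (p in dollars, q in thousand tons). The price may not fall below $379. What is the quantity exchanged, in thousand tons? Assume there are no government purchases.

143

Rearranging supply gives qs = p - 158. In a free market, 522 - p = p - 158 gives the equilibrium p* = 340, q* = 182.
Since 379 > 340, the floor is binding.
At p = 379: qd = 522 - 379 = 143 and qs = 379 - 158 = 221.
The quantity actually transacted is the short side, demand: 143.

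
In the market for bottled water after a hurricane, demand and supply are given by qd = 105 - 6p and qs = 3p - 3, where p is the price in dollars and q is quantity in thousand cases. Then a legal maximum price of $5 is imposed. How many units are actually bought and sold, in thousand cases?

Without the control the market clears where 105 - 6p = 3p - 3, i.e. p* = 12 and q* = 33.
Since 5 < 12, the ceiling is binding.
At p = 5: qd = 105 - 6·5 = 75 and qs = 3·5 - 3 = 12.
The quantity actually transacted is the short side, supply: 12.

12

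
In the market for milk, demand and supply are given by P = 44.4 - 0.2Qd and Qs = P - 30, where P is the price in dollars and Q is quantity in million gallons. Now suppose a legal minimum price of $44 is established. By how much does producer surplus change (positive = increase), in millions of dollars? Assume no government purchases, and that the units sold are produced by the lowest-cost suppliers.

Rearranging demand gives Qd = 222 - 5P. Without the control the market clears where 222 - 5P = P - 30, i.e. P* = 42 and Q* = 12.
The floor of 44 is above the equilibrium price 42, so it binds.
At P = 44: Qd = 222 - 5·44 = 2 and Qs = 44 - 30 = 14.
Producer surplus without the control is ½ · (42 - 30) · 12 = 72.
With the floor, 2 units are sold at 44. The supply price at Q = 2 is 32, so PS = ½ · [(44 - 30) + (44 - 32)] · 2 = 26.
Change in producer surplus = 26 - 72 = -46.

-46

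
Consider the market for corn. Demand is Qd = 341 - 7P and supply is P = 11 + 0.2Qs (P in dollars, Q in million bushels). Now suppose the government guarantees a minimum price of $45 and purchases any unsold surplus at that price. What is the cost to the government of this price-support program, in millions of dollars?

6480

Rearranging supply gives Qs = 5P - 55. Without the control the market clears where 341 - 7P = 5P - 55, i.e. P* = 33 and Q* = 110.
Because the floor (45) lies above the market-clearing price, it is binding.
At P = 45: Qd = 341 - 7·45 = 26 and Qs = 5·45 - 55 = 170.
Surplus = Qs - Qd = 144.
Government expenditure = surplus × support price = 144 × 45 = 6480.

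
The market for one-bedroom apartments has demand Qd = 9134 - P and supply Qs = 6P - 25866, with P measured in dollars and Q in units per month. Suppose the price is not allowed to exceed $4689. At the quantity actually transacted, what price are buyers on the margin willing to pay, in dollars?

6866

In a free market, 9134 - P = 6P - 25866 gives the equilibrium P* = 5000, Q* = 4134.
Because the ceiling (4689) lies below the market-clearing price, it is binding.
At P = 4689: Qd = 9134 - 4689 = 4445 and Qs = 6·4689 - 25866 = 2268.
Only 2268 units reach the market. On the demand curve, the marginal buyer's willingness to pay at Q = 2268 is (9134 - 2268) = 6866.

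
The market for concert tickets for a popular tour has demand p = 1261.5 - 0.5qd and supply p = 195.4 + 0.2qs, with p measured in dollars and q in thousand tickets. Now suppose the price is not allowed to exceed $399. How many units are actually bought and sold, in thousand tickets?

1018

Rearranging demand gives qd = 2523 - 2p; rearranging supply gives qs = 5p - 977. In a free market, 2523 - 2p = 5p - 977 gives the equilibrium p* = 500, q* = 1523.
Since 399 < 500, the ceiling is binding.
At p = 399: qd = 2523 - 2·399 = 1725 and qs = 5·399 - 977 = 1018.
The quantity actually transacted is the short side, supply: 1018.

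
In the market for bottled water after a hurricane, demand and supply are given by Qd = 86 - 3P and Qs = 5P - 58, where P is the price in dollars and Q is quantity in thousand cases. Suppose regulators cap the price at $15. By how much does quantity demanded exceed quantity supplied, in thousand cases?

In a free market, 86 - 3P = 5P - 58 gives the equilibrium P* = 18, Q* = 32.
Since 15 < 18, the ceiling is binding.
At P = 15: Qd = 86 - 3·15 = 41 and Qs = 5·15 - 58 = 17.
Shortage = Qd - Qs = 41 - 17 = 24.

24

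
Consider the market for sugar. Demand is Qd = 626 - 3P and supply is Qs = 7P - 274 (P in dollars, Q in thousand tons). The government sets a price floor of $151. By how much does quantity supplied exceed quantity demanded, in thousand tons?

Equilibrium: 626 - 3P = 7P - 274, so 900 = 10P and P* = 90, Q* = 356.
Because the floor (151) lies above the market-clearing price, it is binding.
At P = 151: Qd = 626 - 3·151 = 173 and Qs = 7·151 - 274 = 783.
Surplus = Qs - Qd = 783 - 173 = 610.

610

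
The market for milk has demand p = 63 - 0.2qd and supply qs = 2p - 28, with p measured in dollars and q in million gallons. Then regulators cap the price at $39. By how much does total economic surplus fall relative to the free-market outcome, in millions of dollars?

140

Rearranging demand gives qd = 315 - 5p. In a free market, 315 - 5p = 2p - 28 gives the equilibrium p* = 49, q* = 70.
Because the ceiling (39) lies below the market-clearing price, it is binding.
At p = 39: qd = 315 - 5·39 = 120 and qs = 2·39 - 28 = 50.
Quantity traded falls to 50. At q = 50 the demand price is (315 - 50)/5 = 53 and the supply price is (28 + 50)/2 = 39.
Deadweight loss = ½ · (53 - 39) · (70 - 50) = ½ · 14 · 20 = 140.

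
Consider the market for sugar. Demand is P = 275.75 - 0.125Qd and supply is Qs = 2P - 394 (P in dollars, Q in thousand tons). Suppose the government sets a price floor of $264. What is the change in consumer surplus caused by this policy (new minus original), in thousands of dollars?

Rearranging demand gives Qd = 2206 - 8P. Setting quantity demanded equal to quantity supplied, 2206 - 8P = 2P - 394, gives P* = 260 and Q* = 126.
Because the floor (264) lies above the market-clearing price, it is binding.
At P = 264: Qd = 2206 - 8·264 = 94 and Qs = 2·264 - 394 = 134.
Consumer surplus without the control is ½ · (275.75 - 260) · 126 = 992.25.
With the floor, consumers buy 94 units at 264, so CS = ½ · (275.75 - 264) · 94 = 552.25.
Change in consumer surplus = 552.25 - 992.25 = -440.

-440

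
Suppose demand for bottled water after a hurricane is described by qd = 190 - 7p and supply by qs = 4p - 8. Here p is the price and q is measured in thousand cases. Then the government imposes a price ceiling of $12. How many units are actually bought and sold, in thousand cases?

In a free market, 190 - 7p = 4p - 8 gives the equilibrium p* = 18, q* = 64.
Because the ceiling (12) lies below the market-clearing price, it is binding.
At p = 12: qd = 190 - 7·12 = 106 and qs = 4·12 - 8 = 40.
The quantity actually transacted is the short side, supply: 40.

40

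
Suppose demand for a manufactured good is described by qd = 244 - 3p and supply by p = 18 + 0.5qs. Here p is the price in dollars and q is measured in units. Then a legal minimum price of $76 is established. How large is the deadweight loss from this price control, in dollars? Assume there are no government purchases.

1500

Rearranging supply gives qs = 2p - 36. Without the control the market clears where 244 - 3p = 2p - 36, i.e. p* = 56 and q* = 76.
Because the floor (76) lies above the market-clearing price, it is binding.
At p = 76: qd = 244 - 3·76 = 16 and qs = 2·76 - 36 = 116.
Quantity traded falls to 16. At q = 16 the demand price is (244 - 16)/3 = 76 and the supply price is (36 + 16)/2 = 26.
Deadweight loss = ½ · (76 - 26) · (76 - 16) = ½ · 50 · 60 = 1500.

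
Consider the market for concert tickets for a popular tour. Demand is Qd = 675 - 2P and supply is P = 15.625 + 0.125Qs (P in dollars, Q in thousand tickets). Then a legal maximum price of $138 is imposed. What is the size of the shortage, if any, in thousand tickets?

0

Rearranging supply gives Qs = 8P - 125. Setting quantity demanded equal to quantity supplied, 675 - 2P = 8P - 125, gives P* = 80 and Q* = 515.
The ceiling of 138 is above the equilibrium price 80, so it is not binding; the market clears at P* = 80, Q* = 515.
Since the control does not bind, there is no shortage.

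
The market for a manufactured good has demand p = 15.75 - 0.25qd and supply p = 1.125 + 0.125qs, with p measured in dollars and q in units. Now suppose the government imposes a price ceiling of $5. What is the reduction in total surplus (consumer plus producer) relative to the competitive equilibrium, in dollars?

12

Rearranging demand gives qd = 63 - 4p; rearranging supply gives qs = 8p - 9. Equilibrium: 63 - 4p = 8p - 9, so 72 = 12p and p* = 6, q* = 39.
The ceiling of 5 is below the equilibrium price 6, so it binds.
At p = 5: qd = 63 - 4·5 = 43 and qs = 8·5 - 9 = 31.
Quantity traded falls to 31. At q = 31 the demand price is (63 - 31)/4 = 8 and the supply price is (9 + 31)/8 = 5.
Deadweight loss = ½ · (8 - 5) · (39 - 31) = ½ · 3 · 8 = 12.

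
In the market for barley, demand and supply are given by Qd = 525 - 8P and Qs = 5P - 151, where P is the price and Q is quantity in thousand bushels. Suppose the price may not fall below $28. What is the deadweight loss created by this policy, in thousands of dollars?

0

Setting quantity demanded equal to quantity supplied, 525 - 8P = 5P - 151, gives P* = 52 and Q* = 109.
The floor of 28 is below the equilibrium price 52, so it is not binding; the market clears at P* = 52, Q* = 109.
Since the control does not bind, no trades are prevented and deadweight loss is zero.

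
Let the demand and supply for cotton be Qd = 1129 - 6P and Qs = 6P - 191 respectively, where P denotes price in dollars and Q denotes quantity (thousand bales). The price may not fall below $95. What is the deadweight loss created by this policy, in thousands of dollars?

0

Equilibrium: 1129 - 6P = 6P - 191, so 1320 = 12P and P* = 110, Q* = 469.
Since 95 is below P* = 110, the floor does not bind and the free-market outcome prevails.
Since the control does not bind, no trades are prevented and deadweight loss is zero.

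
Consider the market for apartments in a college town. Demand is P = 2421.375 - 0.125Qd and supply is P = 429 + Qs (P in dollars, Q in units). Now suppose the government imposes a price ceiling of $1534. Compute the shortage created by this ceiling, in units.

5994

Rearranging demand gives Qd = 19371 - 8P; rearranging supply gives Qs = P - 429. Without the control the market clears where 19371 - 8P = P - 429, i.e. P* = 2200 and Q* = 1771.
Because the ceiling (1534) lies below the market-clearing price, it is binding.
At P = 1534: Qd = 19371 - 8·1534 = 7099 and Qs = 1534 - 429 = 1105.
Shortage = Qd - Qs = 7099 - 1105 = 5994.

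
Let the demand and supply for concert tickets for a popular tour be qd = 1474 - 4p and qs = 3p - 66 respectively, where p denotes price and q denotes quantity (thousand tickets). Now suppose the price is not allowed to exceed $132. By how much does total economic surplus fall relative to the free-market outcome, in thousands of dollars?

20328

Setting quantity demanded equal to quantity supplied, 1474 - 4p = 3p - 66, gives p* = 220 and q* = 594.
Because the ceiling (132) lies below the market-clearing price, it is binding.
At p = 132: qd = 1474 - 4·132 = 946 and qs = 3·132 - 66 = 330.
Quantity traded falls to 330. At q = 330 the demand price is (1474 - 330)/4 = 286 and the supply price is (66 + 330)/3 = 132.
Deadweight loss = ½ · (286 - 132) · (594 - 330) = ½ · 154 · 264 = 20328.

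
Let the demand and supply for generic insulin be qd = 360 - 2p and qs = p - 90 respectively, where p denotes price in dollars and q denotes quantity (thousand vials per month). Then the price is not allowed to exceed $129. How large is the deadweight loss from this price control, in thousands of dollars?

330.75

Equilibrium: 360 - 2p = p - 90, so 450 = 3p and p* = 150, q* = 60.
The ceiling of 129 is below the equilibrium price 150, so it binds.
At p = 129: qd = 360 - 2·129 = 102 and qs = 129 - 90 = 39.
Quantity traded falls to 39. At q = 39 the demand price is (360 - 39)/2 = 160.5 and the supply price is 90 + 39 = 129.
Deadweight loss = ½ · (160.5 - 129) · (60 - 39) = ½ · 31.5 · 21 = 330.75.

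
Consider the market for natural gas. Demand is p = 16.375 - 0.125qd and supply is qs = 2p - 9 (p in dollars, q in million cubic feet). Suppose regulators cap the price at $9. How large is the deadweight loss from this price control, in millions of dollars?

31.25

Rearranging demand gives qd = 131 - 8p. Without the control the market clears where 131 - 8p = 2p - 9, i.e. p* = 14 and q* = 19.
Since 9 < 14, the ceiling is binding.
At p = 9: qd = 131 - 8·9 = 59 and qs = 2·9 - 9 = 9.
Quantity traded falls to 9. At q = 9 the demand price is (131 - 9)/8 = 15.25 and the supply price is (9 + 9)/2 = 9.
Deadweight loss = ½ · (15.25 - 9) · (19 - 9) = ½ · 6.25 · 10 = 31.25.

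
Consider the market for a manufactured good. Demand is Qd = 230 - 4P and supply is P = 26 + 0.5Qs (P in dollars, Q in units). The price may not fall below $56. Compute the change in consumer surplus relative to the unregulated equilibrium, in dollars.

-216

Rearranging supply gives Qs = 2P - 52. In a free market, 230 - 4P = 2P - 52 gives the equilibrium P* = 47, Q* = 42.
The floor of 56 is above the equilibrium price 47, so it binds.
At P = 56: Qd = 230 - 4·56 = 6 and Qs = 2·56 - 52 = 60.
Consumer surplus without the control is ½ · (57.5 - 47) · 42 = 220.5.
With the floor, consumers buy 6 units at 56, so CS = ½ · (57.5 - 56) · 6 = 4.5.
Change in consumer surplus = 4.5 - 220.5 = -216.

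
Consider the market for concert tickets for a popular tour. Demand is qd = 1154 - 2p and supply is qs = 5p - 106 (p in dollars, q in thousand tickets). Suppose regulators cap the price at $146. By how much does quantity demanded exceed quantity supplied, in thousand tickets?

238

Equilibrium: 1154 - 2p = 5p - 106, so 1260 = 7p and p* = 180, q* = 794.
The ceiling of 146 is below the equilibrium price 180, so it binds.
At p = 146: qd = 1154 - 2·146 = 862 and qs = 5·146 - 106 = 624.
Shortage = qd - qs = 862 - 624 = 238.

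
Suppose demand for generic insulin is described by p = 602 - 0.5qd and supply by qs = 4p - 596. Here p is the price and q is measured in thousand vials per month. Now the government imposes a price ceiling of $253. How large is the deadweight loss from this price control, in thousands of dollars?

13254

Rearranging demand gives qd = 1204 - 2p. Without the control the market clears where 1204 - 2p = 4p - 596, i.e. p* = 300 and q* = 604.
The ceiling of 253 is below the equilibrium price 300, so it binds.
At p = 253: qd = 1204 - 2·253 = 698 and qs = 4·253 - 596 = 416.
Quantity traded falls to 416. At q = 416 the demand price is (1204 - 416)/2 = 394 and the supply price is (596 + 416)/4 = 253.
Deadweight loss = ½ · (394 - 253) · (604 - 416) = ½ · 141 · 188 = 13254.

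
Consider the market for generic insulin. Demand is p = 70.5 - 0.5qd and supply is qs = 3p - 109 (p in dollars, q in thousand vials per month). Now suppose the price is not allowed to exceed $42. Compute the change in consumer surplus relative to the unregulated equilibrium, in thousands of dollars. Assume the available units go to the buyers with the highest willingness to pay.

Rearranging demand gives qd = 141 - 2p. Setting quantity demanded equal to quantity supplied, 141 - 2p = 3p - 109, gives p* = 50 and q* = 41.
Since 42 < 50, the ceiling is binding.
At p = 42: qd = 141 - 2·42 = 57 and qs = 3·42 - 109 = 17.
Consumer surplus without the control is ½ · (70.5 - 50) · 41 = 420.25.
With the ceiling, 17 units are sold at 42 (assume they go to the highest-value buyers). The demand price at q = 17 is 62, so CS = ½ · [(70.5 - 42) + (62 - 42)] · 17 = 412.25.
Change in consumer surplus = 412.25 - 420.25 = -8.

-8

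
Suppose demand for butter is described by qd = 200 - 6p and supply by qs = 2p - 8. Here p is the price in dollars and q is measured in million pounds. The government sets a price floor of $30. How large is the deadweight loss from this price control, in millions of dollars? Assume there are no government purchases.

192

Setting quantity demanded equal to quantity supplied, 200 - 6p = 2p - 8, gives p* = 26 and q* = 44.
Since 30 > 26, the floor is binding.
At p = 30: qd = 200 - 6·30 = 20 and qs = 2·30 - 8 = 52.
Quantity traded falls to 20. At q = 20 the demand price is (200 - 20)/6 = 30 and the supply price is (8 + 20)/2 = 14.
Deadweight loss = ½ · (30 - 14) · (44 - 20) = ½ · 16 · 24 = 192.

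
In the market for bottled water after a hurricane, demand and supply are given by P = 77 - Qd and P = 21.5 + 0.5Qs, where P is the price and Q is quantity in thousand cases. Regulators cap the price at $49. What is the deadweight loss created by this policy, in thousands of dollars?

0

Rearranging demand gives Qd = 77 - P; rearranging supply gives Qs = 2P - 43. Without the control the market clears where 77 - P = 2P - 43, i.e. P* = 40 and Q* = 37.
Since 49 is above P* = 40, the ceiling does not bind and the free-market outcome prevails.
Since the control does not bind, no trades are prevented and deadweight loss is zero.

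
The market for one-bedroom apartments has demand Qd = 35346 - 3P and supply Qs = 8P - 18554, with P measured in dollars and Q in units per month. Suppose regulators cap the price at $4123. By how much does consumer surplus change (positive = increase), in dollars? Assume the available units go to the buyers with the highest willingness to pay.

Setting quantity demanded equal to quantity supplied, 35346 - 3P = 8P - 18554, gives P* = 4900 and Q* = 20646.
Because the ceiling (4123) lies below the market-clearing price, it is binding.
At P = 4123: Qd = 35346 - 3·4123 = 22977 and Qs = 8·4123 - 18554 = 14430.
Consumer surplus without the control is ½ · (11782 - 4900) · 20646 = 71042886.
With the ceiling, 14430 units are sold at 4123 (assume they go to the highest-value buyers). The demand price at Q = 14430 is 6972, so CS = ½ · [(11782 - 4123) + (6972 - 4123)] · 14430 = 75815220.
Change in consumer surplus = 75815220 - 71042886 = 4772334.

4772334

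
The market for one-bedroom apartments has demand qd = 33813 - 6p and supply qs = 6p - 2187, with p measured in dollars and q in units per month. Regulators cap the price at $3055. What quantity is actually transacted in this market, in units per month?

15813

Setting quantity demanded equal to quantity supplied, 33813 - 6p = 6p - 2187, gives p* = 3000 and q* = 15813.
Since 3055 is above p* = 3000, the ceiling does not bind and the free-market outcome prevails.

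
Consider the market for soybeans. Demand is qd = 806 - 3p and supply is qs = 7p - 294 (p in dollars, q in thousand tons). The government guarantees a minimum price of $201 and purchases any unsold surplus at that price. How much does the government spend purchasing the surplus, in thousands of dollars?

182910

Without the control the market clears where 806 - 3p = 7p - 294, i.e. p* = 110 and q* = 476.
Since 201 > 110, the floor is binding.
At p = 201: qd = 806 - 3·201 = 203 and qs = 7·201 - 294 = 1113.
Surplus = qs - qd = 910.
Government expenditure = surplus × support price = 910 × 201 = 182910.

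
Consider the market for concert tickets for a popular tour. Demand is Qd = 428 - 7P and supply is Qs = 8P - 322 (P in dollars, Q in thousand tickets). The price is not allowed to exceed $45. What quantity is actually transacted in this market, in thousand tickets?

38

In a free market, 428 - 7P = 8P - 322 gives the equilibrium P* = 50, Q* = 78.
Since 45 < 50, the ceiling is binding.
At P = 45: Qd = 428 - 7·45 = 113 and Qs = 8·45 - 322 = 38.
The quantity actually transacted is the short side, supply: 38.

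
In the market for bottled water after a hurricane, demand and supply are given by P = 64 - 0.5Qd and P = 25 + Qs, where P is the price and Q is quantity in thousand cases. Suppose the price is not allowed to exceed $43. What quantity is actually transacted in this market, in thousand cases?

Rearranging demand gives Qd = 128 - 2P; rearranging supply gives Qs = P - 25. Setting quantity demanded equal to quantity supplied, 128 - 2P = P - 25, gives P* = 51 and Q* = 26.
The ceiling of 43 is below the equilibrium price 51, so it binds.
At P = 43: Qd = 128 - 2·43 = 42 and Qs = 43 - 25 = 18.
The quantity actually transacted is the short side, supply: 18.

18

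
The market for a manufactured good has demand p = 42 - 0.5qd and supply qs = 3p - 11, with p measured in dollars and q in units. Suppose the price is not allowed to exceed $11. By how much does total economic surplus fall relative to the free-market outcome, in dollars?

Rearranging demand gives qd = 84 - 2p. Setting quantity demanded equal to quantity supplied, 84 - 2p = 3p - 11, gives p* = 19 and q* = 46.
Since 11 < 19, the ceiling is binding.
At p = 11: qd = 84 - 2·11 = 62 and qs = 3·11 - 11 = 22.
Quantity traded falls to 22. At q = 22 the demand price is (84 - 22)/2 = 31 and the supply price is (11 + 22)/3 = 11.
Deadweight loss = ½ · (31 - 11) · (46 - 22) = ½ · 20 · 24 = 240.

240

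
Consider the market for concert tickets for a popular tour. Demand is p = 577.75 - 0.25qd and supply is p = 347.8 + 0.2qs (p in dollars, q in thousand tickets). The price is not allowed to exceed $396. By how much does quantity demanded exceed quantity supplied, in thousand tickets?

486

Rearranging demand gives qd = 2311 - 4p; rearranging supply gives qs = 5p - 1739. Setting quantity demanded equal to quantity supplied, 2311 - 4p = 5p - 1739, gives p* = 450 and q* = 511.
Since 396 < 450, the ceiling is binding.
At p = 396: qd = 2311 - 4·396 = 727 and qs = 5·396 - 1739 = 241.
Shortage = qd - qs = 727 - 241 = 486.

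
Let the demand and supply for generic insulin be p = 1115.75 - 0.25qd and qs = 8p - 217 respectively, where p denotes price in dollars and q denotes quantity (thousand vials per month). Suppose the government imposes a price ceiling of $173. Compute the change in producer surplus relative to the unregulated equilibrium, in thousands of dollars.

-441595

Rearranging demand gives qd = 4463 - 4p. In a free market, 4463 - 4p = 8p - 217 gives the equilibrium p* = 390, q* = 2903.
Since 173 < 390, the ceiling is binding.
At p = 173: qd = 4463 - 4·173 = 3771 and qs = 8·173 - 217 = 1167.
Producer surplus without the control is ½ · (390 - 27.125) · 2903 = 526713.0625.
With the ceiling, producers sell 1167 units at 173, so PS = ½ · (173 - 27.125) · 1167 = 85118.0625.
Change in producer surplus = 85118.0625 - 526713.0625 = -441595.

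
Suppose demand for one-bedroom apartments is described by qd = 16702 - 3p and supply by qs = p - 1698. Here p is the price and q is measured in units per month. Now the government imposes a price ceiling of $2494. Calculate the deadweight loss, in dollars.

2956824

Without the control the market clears where 16702 - 3p = p - 1698, i.e. p* = 4600 and q* = 2902.
The ceiling of 2494 is below the equilibrium price 4600, so it binds.
At p = 2494: qd = 16702 - 3·2494 = 9220 and qs = 2494 - 1698 = 796.
Quantity traded falls to 796. At q = 796 the demand price is (16702 - 796)/3 = 5302 and the supply price is 1698 + 796 = 2494.
Deadweight loss = ½ · (5302 - 2494) · (2902 - 796) = ½ · 2808 · 2106 = 2956824.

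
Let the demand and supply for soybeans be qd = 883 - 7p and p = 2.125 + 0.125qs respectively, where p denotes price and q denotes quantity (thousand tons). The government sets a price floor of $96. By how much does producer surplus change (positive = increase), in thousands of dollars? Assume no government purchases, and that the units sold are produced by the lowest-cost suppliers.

Rearranging supply gives qs = 8p - 17. Equilibrium: 883 - 7p = 8p - 17, so 900 = 15p and p* = 60, q* = 463.
Since 96 > 60, the floor is binding.
At p = 96: qd = 883 - 7·96 = 211 and qs = 8·96 - 17 = 751.
Producer surplus without the control is ½ · (60 - 2.125) · 463 = 13398.0625.
With the floor, 211 units are sold at 96. The supply price at q = 211 is 28.5, so PS = ½ · [(96 - 2.125) + (96 - 28.5)] · 211 = 17025.0625.
Change in producer surplus = 17025.0625 - 13398.0625 = 3627.

3627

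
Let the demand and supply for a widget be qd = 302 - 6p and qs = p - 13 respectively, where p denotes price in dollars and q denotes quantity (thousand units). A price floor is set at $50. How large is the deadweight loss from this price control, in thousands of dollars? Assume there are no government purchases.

525

Equilibrium: 302 - 6p = p - 13, so 315 = 7p and p* = 45, q* = 32.
The floor of 50 is above the equilibrium price 45, so it binds.
At p = 50: qd = 302 - 6·50 = 2 and qs = 50 - 13 = 37.
Quantity traded falls to 2. At q = 2 the demand price is (302 - 2)/6 = 50 and the supply price is 13 + 2 = 15.
Deadweight loss = ½ · (50 - 15) · (32 - 2) = ½ · 35 · 30 = 525.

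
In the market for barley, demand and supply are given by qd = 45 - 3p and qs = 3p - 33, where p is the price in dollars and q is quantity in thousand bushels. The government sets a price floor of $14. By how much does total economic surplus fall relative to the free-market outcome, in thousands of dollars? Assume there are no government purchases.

Setting quantity demanded equal to quantity supplied, 45 - 3p = 3p - 33, gives p* = 13 and q* = 6.
Since 14 > 13, the floor is binding.
At p = 14: qd = 45 - 3·14 = 3 and qs = 3·14 - 33 = 9.
Quantity traded falls to 3. At q = 3 the demand price is (45 - 3)/3 = 14 and the supply price is (33 + 3)/3 = 12.
Deadweight loss = ½ · (14 - 12) · (6 - 3) = ½ · 2 · 3 = 3.

3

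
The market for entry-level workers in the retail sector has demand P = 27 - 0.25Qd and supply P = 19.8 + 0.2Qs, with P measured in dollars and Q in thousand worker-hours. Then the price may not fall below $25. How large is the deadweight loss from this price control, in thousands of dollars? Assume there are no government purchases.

14.4

Rearranging demand gives Qd = 108 - 4P; rearranging supply gives Qs = 5P - 99. Without the control the market clears where 108 - 4P = 5P - 99, i.e. P* = 23 and Q* = 16.
The floor of 25 is above the equilibrium price 23, so it binds.
At P = 25: Qd = 108 - 4·25 = 8 and Qs = 5·25 - 99 = 26.
Quantity traded falls to 8. At Q = 8 the demand price is (108 - 8)/4 = 25 and the supply price is (99 + 8)/5 = 21.4.
Deadweight loss = ½ · (25 - 21.4) · (16 - 8) = ½ · 3.6 · 8 = 14.4.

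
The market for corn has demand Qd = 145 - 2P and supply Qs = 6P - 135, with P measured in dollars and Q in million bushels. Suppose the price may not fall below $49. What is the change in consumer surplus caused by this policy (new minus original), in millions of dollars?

-854

Without the control the market clears where 145 - 2P = 6P - 135, i.e. P* = 35 and Q* = 75.
Since 49 > 35, the floor is binding.
At P = 49: Qd = 145 - 2·49 = 47 and Qs = 6·49 - 135 = 159.
Consumer surplus without the control is ½ · (72.5 - 35) · 75 = 1406.25.
With the floor, consumers buy 47 units at 49, so CS = ½ · (72.5 - 49) · 47 = 552.25.
Change in consumer surplus = 552.25 - 1406.25 = -854.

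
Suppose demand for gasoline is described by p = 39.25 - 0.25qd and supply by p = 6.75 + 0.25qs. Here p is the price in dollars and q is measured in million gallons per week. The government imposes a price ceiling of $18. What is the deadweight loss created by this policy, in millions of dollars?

100

Rearranging demand gives qd = 157 - 4p; rearranging supply gives qs = 4p - 27. Without the control the market clears where 157 - 4p = 4p - 27, i.e. p* = 23 and q* = 65.
Because the ceiling (18) lies below the market-clearing price, it is binding.
At p = 18: qd = 157 - 4·18 = 85 and qs = 4·18 - 27 = 45.
Quantity traded falls to 45. At q = 45 the demand price is (157 - 45)/4 = 28 and the supply price is (27 + 45)/4 = 18.
Deadweight loss = ½ · (28 - 18) · (65 - 45) = ½ · 10 · 20 = 100.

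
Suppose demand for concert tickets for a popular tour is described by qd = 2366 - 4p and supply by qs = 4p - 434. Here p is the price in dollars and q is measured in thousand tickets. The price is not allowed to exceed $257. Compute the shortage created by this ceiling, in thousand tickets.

744

Setting quantity demanded equal to quantity supplied, 2366 - 4p = 4p - 434, gives p* = 350 and q* = 966.
Since 257 < 350, the ceiling is binding.
At p = 257: qd = 2366 - 4·257 = 1338 and qs = 4·257 - 434 = 594.
Shortage = qd - qs = 1338 - 594 = 744.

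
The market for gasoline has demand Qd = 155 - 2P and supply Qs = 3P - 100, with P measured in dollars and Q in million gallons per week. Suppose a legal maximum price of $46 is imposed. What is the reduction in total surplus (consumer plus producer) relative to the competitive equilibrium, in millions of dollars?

Setting quantity demanded equal to quantity supplied, 155 - 2P = 3P - 100, gives P* = 51 and Q* = 53.
Because the ceiling (46) lies below the market-clearing price, it is binding.
At P = 46: Qd = 155 - 2·46 = 63 and Qs = 3·46 - 100 = 38.
Quantity traded falls to 38. At Q = 38 the demand price is (155 - 38)/2 = 58.5 and the supply price is (100 + 38)/3 = 46.
Deadweight loss = ½ · (58.5 - 46) · (53 - 38) = ½ · 12.5 · 15 = 93.75.

93.75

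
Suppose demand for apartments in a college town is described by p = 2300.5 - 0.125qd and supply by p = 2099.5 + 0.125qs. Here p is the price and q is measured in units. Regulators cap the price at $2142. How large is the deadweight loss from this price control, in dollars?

Rearranging demand gives qd = 18404 - 8p; rearranging supply gives qs = 8p - 16796. Equilibrium: 18404 - 8p = 8p - 16796, so 35200 = 16p and p* = 2200, q* = 804.
Because the ceiling (2142) lies below the market-clearing price, it is binding.
At p = 2142: qd = 18404 - 8·2142 = 1268 and qs = 8·2142 - 16796 = 340.
Quantity traded falls to 340. At q = 340 the demand price is (18404 - 340)/8 = 2258 and the supply price is (16796 + 340)/8 = 2142.
Deadweight loss = ½ · (2258 - 2142) · (804 - 340) = ½ · 116 · 464 = 26912.

26912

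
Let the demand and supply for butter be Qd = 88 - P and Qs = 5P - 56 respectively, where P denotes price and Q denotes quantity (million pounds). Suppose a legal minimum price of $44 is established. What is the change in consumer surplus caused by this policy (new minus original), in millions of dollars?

-1080

Equilibrium: 88 - P = 5P - 56, so 144 = 6P and P* = 24, Q* = 64.
The floor of 44 is above the equilibrium price 24, so it binds.
At P = 44: Qd = 88 - 44 = 44 and Qs = 5·44 - 56 = 164.
Consumer surplus without the control is ½ · (88 - 24) · 64 = 2048.
With the floor, consumers buy 44 units at 44, so CS = ½ · (88 - 44) · 44 = 968.
Change in consumer surplus = 968 - 2048 = -1080.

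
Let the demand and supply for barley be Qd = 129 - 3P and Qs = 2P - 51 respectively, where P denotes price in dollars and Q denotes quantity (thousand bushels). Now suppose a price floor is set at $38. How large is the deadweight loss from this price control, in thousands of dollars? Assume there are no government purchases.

15

Equilibrium: 129 - 3P = 2P - 51, so 180 = 5P and P* = 36, Q* = 21.
Since 38 > 36, the floor is binding.
At P = 38: Qd = 129 - 3·38 = 15 and Qs = 2·38 - 51 = 25.
Quantity traded falls to 15. At Q = 15 the demand price is (129 - 15)/3 = 38 and the supply price is (51 + 15)/2 = 33.
Deadweight loss = ½ · (38 - 33) · (21 - 15) = ½ · 5 · 6 = 15.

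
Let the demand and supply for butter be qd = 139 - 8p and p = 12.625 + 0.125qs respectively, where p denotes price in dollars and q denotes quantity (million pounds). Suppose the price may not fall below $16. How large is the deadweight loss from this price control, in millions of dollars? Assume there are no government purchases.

8

Rearranging supply gives qs = 8p - 101. Without the control the market clears where 139 - 8p = 8p - 101, i.e. p* = 15 and q* = 19.
Because the floor (16) lies above the market-clearing price, it is binding.
At p = 16: qd = 139 - 8·16 = 11 and qs = 8·16 - 101 = 27.
Quantity traded falls to 11. At q = 11 the demand price is (139 - 11)/8 = 16 and the supply price is (101 + 11)/8 = 14.
Deadweight loss = ½ · (16 - 14) · (19 - 11) = ½ · 2 · 8 = 8.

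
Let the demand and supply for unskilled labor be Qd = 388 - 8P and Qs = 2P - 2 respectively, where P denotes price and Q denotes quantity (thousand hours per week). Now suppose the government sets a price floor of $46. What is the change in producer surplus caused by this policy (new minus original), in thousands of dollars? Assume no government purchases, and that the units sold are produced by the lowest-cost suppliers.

Setting quantity demanded equal to quantity supplied, 388 - 8P = 2P - 2, gives P* = 39 and Q* = 76.
Since 46 > 39, the floor is binding.
At P = 46: Qd = 388 - 8·46 = 20 and Qs = 2·46 - 2 = 90.
Producer surplus without the control is ½ · (39 - 1) · 76 = 1444.
With the floor, 20 units are sold at 46. The supply price at Q = 20 is 11, so PS = ½ · [(46 - 1) + (46 - 11)] · 20 = 800.
Change in producer surplus = 800 - 1444 = -644.

-644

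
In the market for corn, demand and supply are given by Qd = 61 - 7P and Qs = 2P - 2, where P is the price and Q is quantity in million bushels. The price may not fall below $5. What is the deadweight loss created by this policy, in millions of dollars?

Without the control the market clears where 61 - 7P = 2P - 2, i.e. P* = 7 and Q* = 12.
Since 5 is below P* = 7, the floor does not bind and the free-market outcome prevails.
Since the control does not bind, no trades are prevented and deadweight loss is zero.

0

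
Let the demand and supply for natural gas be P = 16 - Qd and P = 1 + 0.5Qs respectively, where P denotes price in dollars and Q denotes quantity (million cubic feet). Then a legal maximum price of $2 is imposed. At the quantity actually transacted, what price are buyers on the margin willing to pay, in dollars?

Rearranging demand gives Qd = 16 - P; rearranging supply gives Qs = 2P - 2. Without the control the market clears where 16 - P = 2P - 2, i.e. P* = 6 and Q* = 10.
Because the ceiling (2) lies below the market-clearing price, it is binding.
At P = 2: Qd = 16 - 2 = 14 and Qs = 2·2 - 2 = 2.
Only 2 units reach the market. On the demand curve, the marginal buyer's willingness to pay at Q = 2 is (16 - 2) = 14.

14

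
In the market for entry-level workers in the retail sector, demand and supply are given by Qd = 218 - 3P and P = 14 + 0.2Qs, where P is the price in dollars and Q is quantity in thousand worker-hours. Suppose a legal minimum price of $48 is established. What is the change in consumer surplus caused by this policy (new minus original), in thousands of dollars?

Rearranging supply gives Qs = 5P - 70. Equilibrium: 218 - 3P = 5P - 70, so 288 = 8P and P* = 36, Q* = 110.
The floor of 48 is above the equilibrium price 36, so it binds.
At P = 48: Qd = 218 - 3·48 = 74 and Qs = 5·48 - 70 = 170.
Consumer surplus without the control is ½ · (218/3 - 36) · 110 = 6050/3.
With the floor, consumers buy 74 units at 48, so CS = ½ · (218/3 - 48) · 74 = 2738/3.
Change in consumer surplus = 2738/3 - 6050/3 = -1104.

-1104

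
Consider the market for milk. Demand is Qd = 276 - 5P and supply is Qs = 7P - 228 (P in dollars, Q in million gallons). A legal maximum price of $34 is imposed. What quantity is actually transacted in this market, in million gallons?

Without the control the market clears where 276 - 5P = 7P - 228, i.e. P* = 42 and Q* = 66.
Because the ceiling (34) lies below the market-clearing price, it is binding.
At P = 34: Qd = 276 - 5·34 = 106 and Qs = 7·34 - 228 = 10.
The quantity actually transacted is the short side, supply: 10.

10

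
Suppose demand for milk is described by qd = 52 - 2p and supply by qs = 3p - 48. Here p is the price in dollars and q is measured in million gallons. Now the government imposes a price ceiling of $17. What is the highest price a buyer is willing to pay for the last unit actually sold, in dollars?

Equilibrium: 52 - 2p = 3p - 48, so 100 = 5p and p* = 20, q* = 12.
Since 17 < 20, the ceiling is binding.
At p = 17: qd = 52 - 2·17 = 18 and qs = 3·17 - 48 = 3.
Only 3 units reach the market. On the demand curve, the marginal buyer's willingness to pay at q = 3 is (52 - 3)/2 = 24.5.

24.5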